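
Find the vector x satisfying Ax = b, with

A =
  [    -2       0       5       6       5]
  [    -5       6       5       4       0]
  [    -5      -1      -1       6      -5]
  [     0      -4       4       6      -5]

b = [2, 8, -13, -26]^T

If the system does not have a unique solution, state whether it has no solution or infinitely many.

infinitely many solutions

Row-reduce:
R1 ← R1 / (-2).
R2 ← R2 + 5·R1.
R3 ← R3 + 5·R1.
R2 ← R2 / (6).
R3 ← R3 + 1·R2.
R4 ← R4 + 4·R2.
R3 ← R3 / (-59/4).
R1 ← R1 + 5/2·R3.
R2 ← R2 + 5/4·R3.
R4 ← R4 + 1·R3.
R4 ← R4 / (-106/177).
R1 ← R1 + 206/177·R4.
R2 ← R2 + 54/59·R4.
R3 ← R3 − 130/177·R4.
Rank is 4 with 5 unknowns, leaving x_5 free.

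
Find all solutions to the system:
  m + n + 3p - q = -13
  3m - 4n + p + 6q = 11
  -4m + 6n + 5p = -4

Row-reduce:
R2 ← R2 − 3·R1.
R3 ← R3 + 4·R1.
R2 ← R2 / (-7).
R1 ← R1 − 1·R2.
R3 ← R3 − 10·R2.
R3 ← R3 / (39/7).
R1 ← R1 − 13/7·R3.
R2 ← R2 − 8/7·R3.
Rank is 3 with 4 unknowns, leaving q free.

infinitely many solutions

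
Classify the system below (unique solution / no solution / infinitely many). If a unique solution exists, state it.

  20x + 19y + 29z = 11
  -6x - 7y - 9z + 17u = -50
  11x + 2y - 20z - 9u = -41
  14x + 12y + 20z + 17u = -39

Row-reduce:
R1 ← R1 / (20).
R2 ← R2 + 6·R1.
R3 ← R3 − 11·R1.
R4 ← R4 − 14·R1.
R2 ← R2 / (-13/10).
R1 ← R1 − 19/20·R2.
R3 ← R3 + 169/20·R2.
R4 ← R4 + 13/10·R2.
R3 ← R3 / (-34).
R1 ← R1 − 16/13·R3.
R2 ← R2 − 3/13·R3.
Rank is 3 with 4 unknowns, leaving u free.

infinitely many solutions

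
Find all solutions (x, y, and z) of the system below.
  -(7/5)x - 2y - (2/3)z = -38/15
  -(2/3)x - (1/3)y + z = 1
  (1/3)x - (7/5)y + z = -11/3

Row-reduce the augmented matrix:
R1 ← R1 / (-7/5).
R2 ← R2 + 2/3·R1.
R3 ← R3 − 1/3·R1.
R2 ← R2 / (13/21).
R1 ← R1 − 10/7·R2.
R3 ← R3 + 197/105·R2.
R3 ← R3 / (2828/585).
R1 ← R1 + 100/39·R3.
R2 ← R2 − 83/39·R3.
Reading off the reduced rows gives x = -2, y = 5/2, z = 1/2.

x = -2, y = 5/2, z = 1/2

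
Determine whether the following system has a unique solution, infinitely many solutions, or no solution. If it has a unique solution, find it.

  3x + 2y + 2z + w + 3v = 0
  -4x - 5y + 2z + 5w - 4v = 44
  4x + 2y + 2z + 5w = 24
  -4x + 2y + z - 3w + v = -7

infinitely many solutions

Row-reduce:
R1 ← R1 / (3).
R2 ← R2 + 4·R1.
R3 ← R3 − 4·R1.
R4 ← R4 + 4·R1.
R2 ← R2 / (-7/3).
R1 ← R1 − 2/3·R2.
R3 ← R3 + 2/3·R2.
R4 ← R4 − 14/3·R2.
R3 ← R3 / (-2).
R1 ← R1 − 2·R3.
R2 ← R2 + 2·R3.
R4 ← R4 − 13·R3.
R4 ← R4 / (323/14).
R1 ← R1 − 4·R4.
R2 ← R2 + 32/7·R4.
R3 ← R3 + 13/14·R4.
Rank is 4 with 5 unknowns, leaving v free.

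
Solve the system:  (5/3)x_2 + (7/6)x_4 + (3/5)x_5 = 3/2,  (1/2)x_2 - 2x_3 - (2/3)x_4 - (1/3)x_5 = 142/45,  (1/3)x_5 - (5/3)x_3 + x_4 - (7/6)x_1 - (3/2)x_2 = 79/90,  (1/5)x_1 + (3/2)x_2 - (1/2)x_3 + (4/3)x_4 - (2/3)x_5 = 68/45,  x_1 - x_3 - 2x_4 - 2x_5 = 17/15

x_1 = 3, x_2 = 0, x_3 = -2, x_4 = 3/5, x_5 = 4/3

Row-reduce the augmented matrix:
Swap R1 and R3.
R1 ← R1 / (-7/6).
R4 ← R4 − 1/5·R1.
R5 ← R5 − 1·R1.
R2 ← R2 / (1/2).
R1 ← R1 − 9/7·R2.
R3 ← R3 − 5/3·R2.
R4 ← R4 − 87/70·R2.
R5 ← R5 + 9/7·R2.
R3 ← R3 / (20/3).
R1 ← R1 − 46/7·R3.
R2 ← R2 + 4·R3.
R4 ← R4 − 293/70·R3.
R5 ← R5 + 53/7·R3.
R4 ← R4 / (1241/1200).
R1 ← R1 + 149/60·R4.
R2 ← R2 − 7/10·R4.
R3 ← R3 − 61/120·R4.
R5 ← R5 − 119/120·R4.
R5 ← R5 / (1472/7665).
R1 ← R1 + 82588/26061·R5.
R2 ← R2 − 5826/6205·R5.
R3 ← R3 − 88226/130305·R5.
R4 ← R4 + 35922/43435·R5.
Reading off the reduced rows gives x_1 = 3, x_2 = 0, x_3 = -2, x_4 = 3/5, x_5 = 4/3.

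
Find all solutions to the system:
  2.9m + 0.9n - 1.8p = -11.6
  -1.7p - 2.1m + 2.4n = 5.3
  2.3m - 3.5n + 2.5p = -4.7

m = -4, n = -2, p = -1

Row-reduce the augmented matrix:
R1 ← R1 / (29/10).
R2 ← R2 + 21/10·R1.
R3 ← R3 − 23/10·R1.
R2 ← R2 / (177/58).
R1 ← R1 − 9/29·R2.
R3 ← R3 + 611/145·R2.
R3 ← R3 / (-1943/8850).
R1 ← R1 + 93/295·R3.
R2 ← R2 + 871/885·R3.
Reading off the reduced rows gives m = -4, n = -2, p = -1.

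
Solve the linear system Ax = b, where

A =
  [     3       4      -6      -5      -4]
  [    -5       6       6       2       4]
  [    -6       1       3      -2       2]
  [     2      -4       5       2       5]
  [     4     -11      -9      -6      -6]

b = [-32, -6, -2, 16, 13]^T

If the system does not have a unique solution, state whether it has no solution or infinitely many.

Row-reduce:
R1 ← R1 / (3).
R2 ← R2 + 5·R1.
R3 ← R3 + 6·R1.
R4 ← R4 − 2·R1.
R5 ← R5 − 4·R1.
R2 ← R2 / (38/3).
R1 ← R1 − 4/3·R2.
R3 ← R3 − 9·R2.
R4 ← R4 + 20/3·R2.
R5 ← R5 + 49/3·R2.
R3 ← R3 / (-117/19).
R1 ← R1 + 30/19·R3.
R2 ← R2 + 6/19·R3.
R4 ← R4 − 131/19·R3.
R5 ← R5 + 117/19·R3.
R4 ← R4 / (-499/78).
R1 ← R1 − 12/13·R4.
R2 ← R2 + 3/26·R4.
R3 ← R3 − 95/78·R4.
Row 5 reduces to 0 = 3, a contradiction. The system is inconsistent.

no solution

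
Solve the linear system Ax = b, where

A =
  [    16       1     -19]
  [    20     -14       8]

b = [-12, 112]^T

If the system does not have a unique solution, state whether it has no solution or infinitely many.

infinitely many solutions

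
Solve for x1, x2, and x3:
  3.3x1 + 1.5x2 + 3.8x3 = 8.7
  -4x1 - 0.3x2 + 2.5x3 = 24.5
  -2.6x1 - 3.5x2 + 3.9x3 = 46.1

x1 = -2, x2 = -5, x3 = 6

Row-reduce the augmented matrix:
R1 ← R1 / (33/10).
R2 ← R2 + 4·R1.
R3 ← R3 + 13/5·R1.
R2 ← R2 / (167/110).
R1 ← R1 − 5/11·R2.
R3 ← R3 + 51/22·R2.
R3 ← R3 / (8890/501).
R1 ← R1 + 163/167·R3.
R2 ← R2 − 2345/501·R3.
Reading off the reduced rows gives x1 = -2, x2 = -5, x3 = 6.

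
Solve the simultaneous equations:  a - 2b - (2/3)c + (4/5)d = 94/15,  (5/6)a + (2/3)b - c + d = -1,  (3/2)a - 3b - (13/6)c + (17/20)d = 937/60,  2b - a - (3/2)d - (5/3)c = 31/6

no solution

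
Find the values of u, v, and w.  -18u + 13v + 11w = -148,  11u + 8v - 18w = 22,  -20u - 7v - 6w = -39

u = 4, v = -5, w = -1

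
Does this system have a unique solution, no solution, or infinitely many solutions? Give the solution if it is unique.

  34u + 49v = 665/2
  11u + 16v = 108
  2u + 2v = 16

no solution

Row-reduce:
R1 ← R1 / (34).
R2 ← R2 − 11·R1.
R3 ← R3 − 2·R1.
R2 ← R2 / (5/34).
R1 ← R1 − 49/34·R2.
R3 ← R3 + 15/17·R2.
Row 3 reduces to 0 = -1, a contradiction. The system is inconsistent.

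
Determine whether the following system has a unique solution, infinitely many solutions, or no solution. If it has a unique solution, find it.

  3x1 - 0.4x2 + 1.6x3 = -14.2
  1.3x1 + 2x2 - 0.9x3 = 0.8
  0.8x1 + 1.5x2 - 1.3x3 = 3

Row-reduce the augmented matrix:
R1 ← R1 / (3).
R2 ← R2 − 13/10·R1.
R3 ← R3 − 4/5·R1.
R2 ← R2 / (163/75).
R1 ← R1 + 2/15·R2.
R3 ← R3 − 241/150·R2.
R3 ← R3 / (-1789/3260).
R1 ← R1 − 71/163·R3.
R2 ← R2 + 239/326·R3.
Reading off the reduced rows gives x1 = -3, x2 = 1, x3 = -3.

x1 = -3, x2 = 1, x3 = -3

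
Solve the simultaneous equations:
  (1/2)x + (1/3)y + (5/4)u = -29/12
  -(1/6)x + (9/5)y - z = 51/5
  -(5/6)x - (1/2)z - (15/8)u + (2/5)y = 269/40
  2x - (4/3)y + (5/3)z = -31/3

Row-reduce:
R1 ← R1 / (1/2).
R2 ← R2 + 1/6·R1.
R3 ← R3 + 5/6·R1.
R4 ← R4 − 2·R1.
R2 ← R2 / (86/45).
R1 ← R1 − 2/3·R2.
R3 ← R3 − 43/45·R2.
R4 ← R4 + 8/3·R2.
Swap R3 and R4.
R3 ← R3 / (35/129).
R1 ← R1 − 15/43·R3.
R2 ← R2 + 45/86·R3.
Row 4 reduces to 0 = -2, a contradiction. The system is inconsistent.

no solution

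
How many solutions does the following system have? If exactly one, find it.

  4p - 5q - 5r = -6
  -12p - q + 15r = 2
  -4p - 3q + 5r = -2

infinitely many solutions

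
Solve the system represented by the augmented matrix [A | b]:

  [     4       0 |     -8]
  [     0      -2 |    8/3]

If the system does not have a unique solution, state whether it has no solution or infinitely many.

x_1 = -2, x_2 = -4/3

Row-reduce the augmented matrix:
R1 ← R1 / (4).
R2 ← R2 / (-2).
Reading off the reduced rows gives x_1 = -2, x_2 = -4/3.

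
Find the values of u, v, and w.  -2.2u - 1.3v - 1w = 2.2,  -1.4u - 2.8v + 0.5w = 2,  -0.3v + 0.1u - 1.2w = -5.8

Row-reduce the augmented matrix:
R1 ← R1 / (-11/5).
R2 ← R2 + 7/5·R1.
R3 ← R3 − 1/10·R1.
R2 ← R2 / (-217/110).
R1 ← R1 − 13/22·R2.
R3 ← R3 + 79/220·R2.
R3 ← R3 / (-6303/4340).
R1 ← R1 − 345/434·R3.
R2 ← R2 + 125/217·R3.
Reading off the reduced rows gives u = -4, v = 2, w = 4.

u = -4, v = 2, w = 4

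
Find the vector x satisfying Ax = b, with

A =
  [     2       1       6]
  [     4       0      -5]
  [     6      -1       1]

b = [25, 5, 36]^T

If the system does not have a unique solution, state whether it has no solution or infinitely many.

x_1 = 5, x_2 = -3, x_3 = 3

Row-reduce the augmented matrix:
R1 ← R1 / (2).
R2 ← R2 − 4·R1.
R3 ← R3 − 6·R1.
R2 ← R2 / (-2).
R1 ← R1 − 1/2·R2.
R3 ← R3 + 4·R2.
R3 ← R3 / (17).
R1 ← R1 + 5/4·R3.
R2 ← R2 − 17/2·R3.
Reading off the reduced rows gives x_1 = 5, x_2 = -3, x_3 = 3.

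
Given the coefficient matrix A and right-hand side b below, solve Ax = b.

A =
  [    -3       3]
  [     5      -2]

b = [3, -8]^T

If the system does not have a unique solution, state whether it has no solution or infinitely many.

x_1 = -2, x_2 = -1

Row-reduce the augmented matrix:
R1 ← R1 / (-3).
R2 ← R2 − 5·R1.
R2 ← R2 / (3).
R1 ← R1 + 1·R2.
Reading off the reduced rows gives x_1 = -2, x_2 = -1.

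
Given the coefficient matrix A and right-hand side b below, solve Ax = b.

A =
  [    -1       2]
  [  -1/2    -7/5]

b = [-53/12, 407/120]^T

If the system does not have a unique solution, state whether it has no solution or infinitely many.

From equation 1: x_1 = 53/12 + 2·x_2.
Substitute into equation 2 and solve: x_2 = -7/3.
Then x_1 = -1/4.

x_1 = -1/4, x_2 = -7/3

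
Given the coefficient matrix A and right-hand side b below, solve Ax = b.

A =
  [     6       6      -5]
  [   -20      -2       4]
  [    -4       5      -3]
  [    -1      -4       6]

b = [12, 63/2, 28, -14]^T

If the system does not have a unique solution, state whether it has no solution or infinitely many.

Row-reduce:
R1 ← R1 / (6).
R2 ← R2 + 20·R1.
R3 ← R3 + 4·R1.
R4 ← R4 + 1·R1.
R2 ← R2 / (18).
R1 ← R1 − 1·R2.
R3 ← R3 − 9·R2.
R4 ← R4 + 3·R2.
Swap R3 and R4.
R3 ← R3 / (55/18).
R1 ← R1 + 7/54·R3.
R2 ← R2 + 19/27·R3.
Row 4 reduces to 0 = 1/4, a contradiction. The system is inconsistent.

no solution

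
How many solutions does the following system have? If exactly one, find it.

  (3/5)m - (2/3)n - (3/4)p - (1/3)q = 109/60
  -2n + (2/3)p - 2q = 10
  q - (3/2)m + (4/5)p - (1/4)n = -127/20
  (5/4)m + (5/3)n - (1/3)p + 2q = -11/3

Row-reduce the augmented matrix:
R1 ← R1 / (3/5).
R3 ← R3 + 3/2·R1.
R4 ← R4 − 5/4·R1.
R2 ← R2 / (-2).
R1 ← R1 + 10/9·R2.
R3 ← R3 + 23/12·R2.
R4 ← R4 − 55/18·R2.
R3 ← R3 / (-617/360).
R1 ← R1 + 175/108·R3.
R2 ← R2 + 1/3·R3.
R4 ← R4 − 971/432·R3.
R4 ← R4 / (35111/14808).
R1 ← R1 + 1745/1234·R4.
R2 ← R2 − 367/617·R4.
R3 ← R3 + 750/617·R4.
Reading off the reduced rows gives m = 4, n = -1, p = 3, q = -3.

m = 4, n = -1, p = 3, q = -3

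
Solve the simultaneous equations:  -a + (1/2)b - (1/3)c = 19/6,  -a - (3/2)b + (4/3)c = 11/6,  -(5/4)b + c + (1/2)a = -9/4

Row-reduce:
R1 ← R1 / (-1).
R2 ← R2 + 1·R1.
R3 ← R3 − 1/2·R1.
R2 ← R2 / (-2).
R1 ← R1 + 1/2·R2.
R3 ← R3 + 1·R2.
Rank is 2 with 3 unknowns, leaving c free.

infinitely many solutions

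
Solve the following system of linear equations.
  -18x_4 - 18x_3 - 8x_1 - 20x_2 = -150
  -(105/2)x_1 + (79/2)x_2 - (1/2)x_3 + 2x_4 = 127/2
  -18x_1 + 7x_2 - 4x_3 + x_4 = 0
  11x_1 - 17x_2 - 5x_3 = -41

no solution

Row-reduce:
R1 ← R1 / (-8).
R2 ← R2 + 105/2·R1.
R3 ← R3 + 18·R1.
R4 ← R4 − 11·R1.
R2 ← R2 / (683/4).
R1 ← R1 − 5/2·R2.
R3 ← R3 − 52·R2.
R4 ← R4 + 89/2·R2.
R3 ← R3 / (927/1366).
R1 ← R1 − 721/1366·R3.
R2 ← R2 − 941/1366·R3.
R4 ← R4 − 618/683·R3.
Row 4 reduces to 0 = 4/3, a contradiction. The system is inconsistent.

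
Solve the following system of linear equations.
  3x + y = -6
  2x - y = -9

x = -3, y = 3

From equation 1: y = -6 − 3·x.
Substitute into equation 2 and solve: x = -3.
Then y = 3.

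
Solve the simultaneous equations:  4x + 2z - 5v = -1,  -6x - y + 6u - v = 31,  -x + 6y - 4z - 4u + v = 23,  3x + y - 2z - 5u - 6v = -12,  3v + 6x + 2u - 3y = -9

x = 0, y = 6, z = -3, u = 6, v = -1

Row-reduce the augmented matrix:
R1 ← R1 / (4).
R2 ← R2 + 6·R1.
R3 ← R3 + 1·R1.
R4 ← R4 − 3·R1.
R5 ← R5 − 6·R1.
R2 ← R2 / (-1).
R3 ← R3 − 6·R2.
R4 ← R4 − 1·R2.
R5 ← R5 + 3·R2.
R3 ← R3 / (29/2).
R1 ← R1 − 1/2·R3.
R2 ← R2 + 3·R3.
R4 ← R4 + 1/2·R3.
R5 ← R5 + 12·R3.
R4 ← R4 / (61/29).
R1 ← R1 + 32/29·R4.
R2 ← R2 − 18/29·R4.
R3 ← R3 − 64/29·R4.
R5 ← R5 − 304/29·R4.
R5 ← R5 / (3414/61).
R1 ← R1 + 369/61·R5.
R2 ← R2 − 97/61·R5.
R3 ← R3 − 1171/122·R5.
R4 ← R4 + 363/61·R5.
Reading off the reduced rows gives x = 0, y = 6, z = -3, u = 6, v = -1.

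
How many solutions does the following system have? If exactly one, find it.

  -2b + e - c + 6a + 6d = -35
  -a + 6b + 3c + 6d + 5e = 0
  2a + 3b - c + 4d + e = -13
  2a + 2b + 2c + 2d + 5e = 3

Row-reduce:
R1 ← R1 / (6).
R2 ← R2 + 1·R1.
R3 ← R3 − 2·R1.
R4 ← R4 − 2·R1.
R2 ← R2 / (17/3).
R1 ← R1 + 1/3·R2.
R3 ← R3 − 11/3·R2.
R4 ← R4 − 8/3·R2.
R3 ← R3 / (-5/2).
R2 ← R2 − 1/2·R3.
R4 ← R4 − 1·R3.
R4 ← R4 / (-366/85).
R1 ← R1 − 24/17·R4.
R2 ← R2 − 62/85·R4.
R3 ← R3 − 86/85·R4.
Rank is 4 with 5 unknowns, leaving e free.

infinitely many solutions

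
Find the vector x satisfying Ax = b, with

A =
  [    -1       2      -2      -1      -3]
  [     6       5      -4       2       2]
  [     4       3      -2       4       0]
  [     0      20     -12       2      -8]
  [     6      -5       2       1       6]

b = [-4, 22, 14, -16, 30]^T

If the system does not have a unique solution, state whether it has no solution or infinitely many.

Row-reduce:
R1 ← R1 / (-1).
R2 ← R2 − 6·R1.
R3 ← R3 − 4·R1.
R5 ← R5 − 6·R1.
R2 ← R2 / (17).
R1 ← R1 + 2·R2.
R3 ← R3 − 11·R2.
R4 ← R4 − 20·R2.
R5 ← R5 − 7·R2.
R3 ← R3 / (6/17).
R1 ← R1 − 2/17·R3.
R2 ← R2 + 16/17·R3.
R4 ← R4 − 116/17·R3.
R5 ← R5 + 58/17·R3.
R4 ← R4 / (-130/3).
R1 ← R1 + 1/3·R4.
R2 ← R2 − 20/3·R4.
R3 ← R3 − 22/3·R4.
R5 ← R5 − 65/3·R4.
Rank is 4 with 5 unknowns, leaving x_5 free.

infinitely many solutions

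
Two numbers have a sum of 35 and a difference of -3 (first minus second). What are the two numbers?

first number: 16, second number: 19

Let x = first number, y = second number.
  y + x = 35
  x - y = -3
From equation 1: x = 35 − y.
Substitute into equation 2 and solve: y = 19.
Then x = 16.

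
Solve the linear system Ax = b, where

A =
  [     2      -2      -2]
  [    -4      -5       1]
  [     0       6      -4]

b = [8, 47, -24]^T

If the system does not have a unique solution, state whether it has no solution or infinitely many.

Row-reduce the augmented matrix:
R1 ← R1 / (2).
R2 ← R2 + 4·R1.
R2 ← R2 / (-9).
R1 ← R1 + 1·R2.
R3 ← R3 − 6·R2.
R3 ← R3 / (-6).
R1 ← R1 + 2/3·R3.
R2 ← R2 − 1/3·R3.
Reading off the reduced rows gives x_1 = -5, x_2 = -6, x_3 = -3.

x_1 = -5, x_2 = -6, x_3 = -3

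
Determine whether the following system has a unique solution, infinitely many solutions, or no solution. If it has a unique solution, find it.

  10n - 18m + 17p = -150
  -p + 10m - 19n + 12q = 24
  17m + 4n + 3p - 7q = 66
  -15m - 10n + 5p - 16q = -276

Row-reduce the augmented matrix:
R1 ← R1 / (-18).
R2 ← R2 − 10·R1.
R3 ← R3 − 17·R1.
R4 ← R4 + 15·R1.
R2 ← R2 / (-121/9).
R1 ← R1 + 5/9·R2.
R3 ← R3 − 121/9·R2.
R4 ← R4 + 55/3·R2.
R3 ← R3 / (55/2).
R1 ← R1 + 313/242·R3.
R2 ← R2 + 76/121·R3.
R4 ← R4 + 455/22·R3.
R4 ← R4 / (-3461/121).
R1 ← R1 + 347/1331·R4.
R2 ← R2 + 1036/1331·R4.
R3 ← R3 − 2/11·R4.
Reading off the reduced rows gives m = 6, n = 6, p = -6, q = 6.

m = 6, n = 6, p = -6, q = 6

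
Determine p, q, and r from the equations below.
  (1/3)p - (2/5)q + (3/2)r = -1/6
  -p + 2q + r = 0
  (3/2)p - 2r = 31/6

p = 3, q = 5/3, r = -1/3

Row-reduce the augmented matrix:
R1 ← R1 / (1/3).
R2 ← R2 + 1·R1.
R3 ← R3 − 3/2·R1.
R2 ← R2 / (4/5).
R1 ← R1 + 6/5·R2.
R3 ← R3 − 9/5·R2.
R3 ← R3 / (-169/8).
R1 ← R1 − 51/4·R3.
R2 ← R2 − 55/8·R3.
Reading off the reduced rows gives p = 3, q = 5/3, r = -1/3.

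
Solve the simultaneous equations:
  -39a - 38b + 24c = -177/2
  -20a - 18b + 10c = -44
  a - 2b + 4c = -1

no solution

Row-reduce:
R1 ← R1 / (-39).
R2 ← R2 + 20·R1.
R3 ← R3 − 1·R1.
R2 ← R2 / (58/39).
R1 ← R1 − 38/39·R2.
R3 ← R3 + 116/39·R2.
Row 3 reduces to 0 = -1/2, a contradiction. The system is inconsistent.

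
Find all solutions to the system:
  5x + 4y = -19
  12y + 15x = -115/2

no solution

Row-reduce:
R1 ← R1 / (5).
R2 ← R2 − 15·R1.
Row 2 reduces to 0 = -1/2, a contradiction. The system is inconsistent.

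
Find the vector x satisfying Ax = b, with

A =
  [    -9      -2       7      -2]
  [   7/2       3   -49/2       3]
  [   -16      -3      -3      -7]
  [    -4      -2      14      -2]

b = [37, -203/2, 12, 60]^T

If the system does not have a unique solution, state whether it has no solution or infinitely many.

infinitely many solutions

Row-reduce:
R1 ← R1 / (-9).
R2 ← R2 − 7/2·R1.
R3 ← R3 + 16·R1.
R4 ← R4 + 4·R1.
R2 ← R2 / (20/9).
R1 ← R1 − 2/9·R2.
R3 ← R3 − 5/9·R2.
R4 ← R4 + 10/9·R2.
R3 ← R3 / (-10).
R1 ← R1 − 7/5·R3.
R2 ← R2 + 49/5·R3.
Rank is 3 with 4 unknowns, leaving x_4 free.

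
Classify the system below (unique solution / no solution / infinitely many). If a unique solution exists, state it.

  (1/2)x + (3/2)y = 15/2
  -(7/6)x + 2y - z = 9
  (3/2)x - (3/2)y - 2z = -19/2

x = 0, y = 5, z = 1

Row-reduce the augmented matrix:
R1 ← R1 / (1/2).
R2 ← R2 + 7/6·R1.
R3 ← R3 − 3/2·R1.
R2 ← R2 / (11/2).
R1 ← R1 − 3·R2.
R3 ← R3 + 6·R2.
R3 ← R3 / (-34/11).
R1 ← R1 − 6/11·R3.
R2 ← R2 + 2/11·R3.
Reading off the reduced rows gives x = 0, y = 5, z = 1.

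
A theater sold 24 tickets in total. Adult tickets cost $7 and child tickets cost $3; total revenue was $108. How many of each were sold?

Let a = adult tickets, c = child tickets.
  c + a = 24
  7a + 3c = 108
From equation 1: a = 24 − c.
Substitute into equation 2 and solve: c = 15.
Then a = 9.

adult tickets: 9, child tickets: 15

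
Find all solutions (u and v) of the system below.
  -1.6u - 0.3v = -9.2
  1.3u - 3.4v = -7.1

u = 5, v = 4

Row-reduce the augmented matrix:
R1 ← R1 / (-8/5).
R2 ← R2 − 13/10·R1.
R2 ← R2 / (-583/160).
R1 ← R1 − 3/16·R2.
Reading off the reduced rows gives u = 5, v = 4.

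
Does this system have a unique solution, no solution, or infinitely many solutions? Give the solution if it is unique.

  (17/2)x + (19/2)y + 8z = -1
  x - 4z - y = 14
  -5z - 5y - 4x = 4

Row-reduce:
R1 ← R1 / (17/2).
R2 ← R2 − 1·R1.
R3 ← R3 + 4·R1.
R2 ← R2 / (-36/17).
R1 ← R1 − 19/17·R2.
R3 ← R3 + 9/17·R2.
Rank is 2 with 3 unknowns, leaving z free.

infinitely many solutions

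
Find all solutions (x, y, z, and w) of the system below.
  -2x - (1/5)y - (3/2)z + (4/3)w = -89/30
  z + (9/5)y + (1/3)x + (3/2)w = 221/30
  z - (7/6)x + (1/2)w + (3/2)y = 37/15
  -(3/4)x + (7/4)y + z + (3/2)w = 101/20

Row-reduce the augmented matrix:
R1 ← R1 / (-2).
R2 ← R2 − 1/3·R1.
R3 ← R3 + 7/6·R1.
R4 ← R4 + 3/4·R1.
R2 ← R2 / (53/30).
R1 ← R1 − 1/10·R2.
R3 ← R3 − 97/60·R2.
R4 ← R4 − 73/40·R2.
R3 ← R3 / (63/53).
R1 ← R1 − 75/106·R3.
R2 ← R2 − 45/106·R3.
R4 ← R4 − 167/212·R3.
R4 ← R4 / (151/336).
R1 ← R1 − 19/56·R4.
R2 ← R2 − 275/168·R4.
R3 ← R3 + 131/84·R4.
Reading off the reduced rows gives x = 2, y = 3, z = -1/5, w = 1.

x = 2, y = 3, z = -1/5, w = 1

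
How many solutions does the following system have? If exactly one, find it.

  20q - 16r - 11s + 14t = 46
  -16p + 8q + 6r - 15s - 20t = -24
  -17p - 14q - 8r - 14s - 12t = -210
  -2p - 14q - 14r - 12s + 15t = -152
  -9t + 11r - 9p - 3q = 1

Row-reduce the augmented matrix:
Swap R1 and R2.
R1 ← R1 / (-16).
R3 ← R3 + 17·R1.
R4 ← R4 + 2·R1.
R5 ← R5 + 9·R1.
R2 ← R2 / (20).
R1 ← R1 + 1/2·R2.
R3 ← R3 + 45/2·R2.
R4 ← R4 + 15·R2.
R5 ← R5 + 15/2·R2.
R3 ← R3 / (-259/8).
R1 ← R1 + 31/40·R3.
R2 ← R2 + 4/5·R3.
R4 ← R4 + 107/4·R3.
R5 ← R5 − 13/8·R3.
R4 ← R4 / (-5051/518).
R1 ← R1 − 2363/2590·R4.
R2 ← R2 + 1513/5180·R4.
R3 ← R3 − 167/518·R4.
R5 ← R5 − 3925/1036·R4.
R5 ← R5 / (117265/10102).
R1 ← R1 − 42647/25255·R5.
R2 ← R2 + 6957/50510·R5.
R3 ← R3 + 2674/5051·R5.
R4 ← R4 + 3804/5051·R5.
Reading off the reduced rows gives p = 2, q = 6, r = 5, s = 2, t = 2.

p = 2, q = 6, r = 5, s = 2, t = 2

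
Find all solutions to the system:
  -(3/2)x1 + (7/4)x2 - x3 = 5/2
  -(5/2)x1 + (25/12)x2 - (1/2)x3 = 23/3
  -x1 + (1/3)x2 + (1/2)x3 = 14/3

no solution

Row-reduce:
R1 ← R1 / (-3/2).
R2 ← R2 + 5/2·R1.
R3 ← R3 + 1·R1.
R2 ← R2 / (-5/6).
R1 ← R1 + 7/6·R2.
R3 ← R3 + 5/6·R2.
Row 3 reduces to 0 = -1/2, a contradiction. The system is inconsistent.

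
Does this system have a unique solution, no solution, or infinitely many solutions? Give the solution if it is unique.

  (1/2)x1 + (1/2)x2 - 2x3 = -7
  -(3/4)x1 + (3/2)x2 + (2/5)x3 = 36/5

infinitely many solutions

Row-reduce:
R1 ← R1 / (1/2).
R2 ← R2 + 3/4·R1.
R2 ← R2 / (9/4).
R1 ← R1 − 1·R2.
Rank is 2 with 3 unknowns, leaving x3 free.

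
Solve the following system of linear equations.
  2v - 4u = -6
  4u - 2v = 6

infinitely many solutions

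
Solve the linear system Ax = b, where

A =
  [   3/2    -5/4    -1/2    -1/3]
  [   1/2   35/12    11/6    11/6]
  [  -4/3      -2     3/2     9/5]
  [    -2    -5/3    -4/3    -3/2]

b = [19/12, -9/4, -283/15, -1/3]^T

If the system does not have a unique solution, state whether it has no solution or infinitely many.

no solution

Row-reduce:
R1 ← R1 / (3/2).
R2 ← R2 − 1/2·R1.
R3 ← R3 + 4/3·R1.
R4 ← R4 + 2·R1.
R2 ← R2 / (10/3).
R1 ← R1 + 5/6·R2.
R3 ← R3 + 28/9·R2.
R4 ← R4 + 10/3·R2.
R3 ← R3 / (263/90).
R1 ← R1 − 1/6·R3.
R2 ← R2 − 3/5·R3.
Row 4 reduces to 0 = -1, a contradiction. The system is inconsistent.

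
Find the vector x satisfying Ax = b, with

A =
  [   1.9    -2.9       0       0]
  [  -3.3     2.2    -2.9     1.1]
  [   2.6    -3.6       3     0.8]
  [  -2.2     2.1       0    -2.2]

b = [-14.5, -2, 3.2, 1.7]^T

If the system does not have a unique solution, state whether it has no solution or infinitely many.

Row-reduce the augmented matrix:
R1 ← R1 / (19/10).
R2 ← R2 + 33/10·R1.
R3 ← R3 − 13/5·R1.
R4 ← R4 + 11/5·R1.
R2 ← R2 / (-539/190).
R1 ← R1 + 29/19·R2.
R3 ← R3 − 7/19·R2.
R4 ← R4 + 239/190·R2.
R3 ← R3 / (202/77).
R1 ← R1 − 841/539·R3.
R2 ← R2 − 551/539·R3.
R4 ← R4 − 6931/5390·R3.
R4 ← R4 / (-222699/70700).
R1 ← R1 + 8149/7070·R4.
R2 ← R2 + 5339/7070·R4.
R3 ← R3 − 363/1010·R4.
Reading off the reduced rows gives x_1 = 0, x_2 = 5, x_3 = 6, x_4 = 4.

x_1 = 0, x_2 = 5, x_3 = 6, x_4 = 4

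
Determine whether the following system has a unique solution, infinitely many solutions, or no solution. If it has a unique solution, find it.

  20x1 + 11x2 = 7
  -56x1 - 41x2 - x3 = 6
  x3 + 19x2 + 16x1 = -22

no solution

Row-reduce:
R1 ← R1 / (20).
R2 ← R2 + 56·R1.
R3 ← R3 − 16·R1.
R2 ← R2 / (-51/5).
R1 ← R1 − 11/20·R2.
R3 ← R3 − 51/5·R2.
Row 3 reduces to 0 = -2, a contradiction. The system is inconsistent.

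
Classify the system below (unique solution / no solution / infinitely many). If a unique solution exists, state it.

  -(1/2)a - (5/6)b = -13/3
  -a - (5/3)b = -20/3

Row-reduce:
R1 ← R1 / (-1/2).
R2 ← R2 + 1·R1.
Row 2 reduces to 0 = 2, a contradiction. The system is inconsistent.

no solution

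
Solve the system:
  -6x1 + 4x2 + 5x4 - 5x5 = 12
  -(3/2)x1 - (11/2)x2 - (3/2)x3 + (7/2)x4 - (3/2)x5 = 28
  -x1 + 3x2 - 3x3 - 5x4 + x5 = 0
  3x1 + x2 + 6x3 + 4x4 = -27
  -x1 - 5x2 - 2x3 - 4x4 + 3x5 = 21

no solution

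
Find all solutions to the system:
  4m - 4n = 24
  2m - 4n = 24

Row-reduce the augmented matrix:
R1 ← R1 / (4).
R2 ← R2 − 2·R1.
R2 ← R2 / (-2).
R1 ← R1 + 1·R2.
Reading off the reduced rows gives m = 0, n = -6.

m = 0, n = -6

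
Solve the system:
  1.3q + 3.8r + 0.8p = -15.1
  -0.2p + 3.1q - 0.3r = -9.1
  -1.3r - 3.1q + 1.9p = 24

p = 5, q = -3, r = -4

Row-reduce the augmented matrix:
R1 ← R1 / (4/5).
R2 ← R2 + 1/5·R1.
R3 ← R3 − 19/10·R1.
R2 ← R2 / (137/40).
R1 ← R1 − 13/8·R2.
R3 ← R3 + 99/16·R2.
R3 ← R3 / (-25073/2740).
R1 ← R1 − 1217/274·R3.
R2 ← R2 − 26/137·R3.
Reading off the reduced rows gives p = 5, q = -3, r = -4.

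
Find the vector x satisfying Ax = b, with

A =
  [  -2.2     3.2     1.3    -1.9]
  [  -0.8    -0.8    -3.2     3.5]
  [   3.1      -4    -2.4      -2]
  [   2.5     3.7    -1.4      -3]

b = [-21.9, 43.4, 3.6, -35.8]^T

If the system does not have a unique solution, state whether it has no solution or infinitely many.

x_1 = -4, x_2 = -4, x_3 = -5, x_4 = 6

Row-reduce the augmented matrix:
R1 ← R1 / (-11/5).
R2 ← R2 + 4/5·R1.
R3 ← R3 − 31/10·R1.
R4 ← R4 − 5/2·R1.
R2 ← R2 / (-108/55).
R1 ← R1 + 16/11·R2.
R3 ← R3 − 28/55·R2.
R4 ← R4 − 807/110·R2.
R3 ← R3 / (-821/540).
R1 ← R1 − 115/54·R3.
R2 ← R2 − 101/54·R3.
R4 ← R4 + 614/45·R3.
R4 ← R4 / (561215/13136).
R1 ← R1 + 5969/821·R4.
R2 ← R2 + 43031/6568·R4.
R3 ← R3 − 1939/821·R4.
Reading off the reduced rows gives x_1 = -4, x_2 = -4, x_3 = -5, x_4 = 6.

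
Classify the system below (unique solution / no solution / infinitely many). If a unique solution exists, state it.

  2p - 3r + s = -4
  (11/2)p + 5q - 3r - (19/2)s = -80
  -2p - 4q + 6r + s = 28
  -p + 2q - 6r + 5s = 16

infinitely many solutions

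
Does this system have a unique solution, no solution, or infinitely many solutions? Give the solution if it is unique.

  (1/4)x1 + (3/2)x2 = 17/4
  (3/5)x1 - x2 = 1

From equation 2: x2 = -1 + 3/5·x1.
Substitute into equation 1 and solve: x1 = 5.
Then x2 = 2.

x1 = 5, x2 = 2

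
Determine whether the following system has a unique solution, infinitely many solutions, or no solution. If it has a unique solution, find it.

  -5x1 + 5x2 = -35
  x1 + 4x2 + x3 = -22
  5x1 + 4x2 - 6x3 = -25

Row-reduce the augmented matrix:
R1 ← R1 / (-5).
R2 ← R2 − 1·R1.
R3 ← R3 − 5·R1.
R2 ← R2 / (5).
R1 ← R1 + 1·R2.
R3 ← R3 − 9·R2.
R3 ← R3 / (-39/5).
R1 ← R1 − 1/5·R3.
R2 ← R2 − 1/5·R3.
Reading off the reduced rows gives x1 = 1, x2 = -6, x3 = 1.

x1 = 1, x2 = -6, x3 = 1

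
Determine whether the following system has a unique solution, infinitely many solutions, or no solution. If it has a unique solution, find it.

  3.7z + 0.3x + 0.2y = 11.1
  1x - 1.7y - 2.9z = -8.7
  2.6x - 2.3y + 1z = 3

x = 0, y = 0, z = 3

Row-reduce the augmented matrix:
R1 ← R1 / (3/10).
R2 ← R2 − 1·R1.
R3 ← R3 − 13/5·R1.
R2 ← R2 / (-71/30).
R1 ← R1 − 2/3·R2.
R3 ← R3 + 121/30·R2.
R3 ← R3 / (-725/142).
R1 ← R1 − 571/71·R3.
R2 ← R2 − 457/71·R3.
Reading off the reduced rows gives x = 0, y = 0, z = 3.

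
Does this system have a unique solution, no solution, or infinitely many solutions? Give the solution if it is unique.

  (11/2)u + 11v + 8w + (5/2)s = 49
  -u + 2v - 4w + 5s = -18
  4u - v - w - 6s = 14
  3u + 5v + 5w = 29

infinitely many solutions

Row-reduce:
R1 ← R1 / (11/2).
R2 ← R2 + 1·R1.
R3 ← R3 − 4·R1.
R4 ← R4 − 3·R1.
R2 ← R2 / (4).
R1 ← R1 − 2·R2.
R3 ← R3 + 9·R2.
R4 ← R4 + 1·R2.
R3 ← R3 / (-138/11).
R1 ← R1 − 30/11·R3.
R2 ← R2 + 7/11·R3.
Rank is 3 with 4 unknowns, leaving s free.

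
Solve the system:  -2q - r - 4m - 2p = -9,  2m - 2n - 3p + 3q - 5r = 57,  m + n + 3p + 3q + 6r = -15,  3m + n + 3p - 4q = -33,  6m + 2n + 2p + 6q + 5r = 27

m = 3, n = 0, p = -6, q = 6, r = -3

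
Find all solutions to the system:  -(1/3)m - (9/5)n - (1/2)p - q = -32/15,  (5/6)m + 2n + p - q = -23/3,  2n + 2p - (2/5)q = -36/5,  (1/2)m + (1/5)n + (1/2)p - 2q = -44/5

no solution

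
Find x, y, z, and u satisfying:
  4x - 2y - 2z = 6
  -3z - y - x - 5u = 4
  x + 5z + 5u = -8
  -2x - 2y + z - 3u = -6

x = 2, y = 2, z = -1, u = -1

Row-reduce the augmented matrix:
R1 ← R1 / (4).
R2 ← R2 + 1·R1.
R3 ← R3 − 1·R1.
R4 ← R4 + 2·R1.
R2 ← R2 / (-3/2).
R1 ← R1 + 1/2·R2.
R3 ← R3 − 1/2·R2.
R4 ← R4 + 3·R2.
R3 ← R3 / (13/3).
R1 ← R1 − 2/3·R3.
R2 ← R2 − 7/3·R3.
R4 ← R4 − 7·R3.
R4 ← R4 / (21/13).
R1 ← R1 − 15/13·R4.
R2 ← R2 − 20/13·R4.
R3 ← R3 − 10/13·R4.
Reading off the reduced rows gives x = 2, y = 2, z = -1, u = -1.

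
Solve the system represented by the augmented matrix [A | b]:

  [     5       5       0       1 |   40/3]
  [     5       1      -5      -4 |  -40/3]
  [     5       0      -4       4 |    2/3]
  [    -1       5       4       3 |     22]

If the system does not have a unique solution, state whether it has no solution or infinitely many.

Row-reduce the augmented matrix:
R1 ← R1 / (5).
R2 ← R2 − 5·R1.
R3 ← R3 − 5·R1.
R4 ← R4 + 1·R1.
R2 ← R2 / (-4).
R1 ← R1 − 1·R2.
R3 ← R3 + 5·R2.
R4 ← R4 − 6·R2.
R3 ← R3 / (9/4).
R1 ← R1 + 5/4·R3.
R2 ← R2 − 5/4·R3.
R4 ← R4 + 7/2·R3.
R4 ← R4 / (454/45).
R1 ← R1 − 184/45·R4.
R2 ← R2 + 35/9·R4.
R3 ← R3 − 37/9·R4.
Reading off the reduced rows gives x_1 = 2/3, x_2 = 5/3, x_3 = 7/3, x_4 = 5/3.

x_1 = 2/3, x_2 = 5/3, x_3 = 7/3, x_4 = 5/3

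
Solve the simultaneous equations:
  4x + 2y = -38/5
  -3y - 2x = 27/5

x = -3/2, y = -4/5

Row-reduce the augmented matrix:
R1 ← R1 / (4).
R2 ← R2 + 2·R1.
R2 ← R2 / (-2).
R1 ← R1 − 1/2·R2.
Reading off the reduced rows gives x = -3/2, y = -4/5.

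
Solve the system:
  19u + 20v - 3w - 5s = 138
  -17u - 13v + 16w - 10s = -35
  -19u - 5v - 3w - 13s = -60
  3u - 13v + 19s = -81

u = 3, v = 4, w = 3, s = -2

Row-reduce the augmented matrix:
R1 ← R1 / (19).
R2 ← R2 + 17·R1.
R3 ← R3 + 19·R1.
R4 ← R4 − 3·R1.
R2 ← R2 / (93/19).
R1 ← R1 − 20/19·R2.
R3 ← R3 − 15·R2.
R4 ← R4 + 307/19·R2.
R3 ← R3 / (-1451/31).
R1 ← R1 + 281/93·R3.
R2 ← R2 − 253/93·R3.
R4 ← R4 − 4132/93·R3.
R4 ← R4 / (-4313/1451).
R1 ← R1 − 1666/1451·R4.
R2 ← R2 + 2068/1451·R4.
R3 ← R3 + 817/1451·R4.
Reading off the reduced rows gives u = 3, v = 4, w = 3, s = -2.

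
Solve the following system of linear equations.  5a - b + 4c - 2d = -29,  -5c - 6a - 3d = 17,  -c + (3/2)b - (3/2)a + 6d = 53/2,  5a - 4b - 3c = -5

Row-reduce:
R1 ← R1 / (5).
R2 ← R2 + 6·R1.
R3 ← R3 + 3/2·R1.
R4 ← R4 − 5·R1.
R2 ← R2 / (-6/5).
R1 ← R1 + 1/5·R2.
R3 ← R3 − 6/5·R2.
R4 ← R4 + 3·R2.
Swap R3 and R4.
R3 ← R3 / (-13/2).
R1 ← R1 − 5/6·R3.
R2 ← R2 − 1/6·R3.
Rank is 3 with 4 unknowns, leaving d free.

infinitely many solutions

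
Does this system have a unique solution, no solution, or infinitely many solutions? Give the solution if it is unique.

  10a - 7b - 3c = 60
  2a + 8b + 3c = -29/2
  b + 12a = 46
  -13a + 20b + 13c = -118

Row-reduce:
R1 ← R1 / (10).
R2 ← R2 − 2·R1.
R3 ← R3 − 12·R1.
R4 ← R4 + 13·R1.
R2 ← R2 / (47/5).
R1 ← R1 + 7/10·R2.
R3 ← R3 − 47/5·R2.
R4 ← R4 − 109/10·R2.
Swap R3 and R4.
R3 ← R3 / (463/94).
R1 ← R1 + 3/94·R3.
R2 ← R2 − 18/47·R3.
Row 4 reduces to 0 = 1/2, a contradiction. The system is inconsistent.

no solution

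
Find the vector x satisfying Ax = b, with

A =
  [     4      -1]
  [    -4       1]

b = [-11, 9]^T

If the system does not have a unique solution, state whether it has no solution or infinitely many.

no solution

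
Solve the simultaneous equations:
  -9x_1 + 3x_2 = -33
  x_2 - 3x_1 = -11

Row-reduce:
R1 ← R1 / (-9).
R2 ← R2 + 3·R1.
Rank is 1 with 2 unknowns, leaving x_2 free.

infinitely many solutions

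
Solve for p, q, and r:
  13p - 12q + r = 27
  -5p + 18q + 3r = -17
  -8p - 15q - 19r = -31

p = 1, q = -1, r = 2

Row-reduce the augmented matrix:
R1 ← R1 / (13).
R2 ← R2 + 5·R1.
R3 ← R3 + 8·R1.
R2 ← R2 / (174/13).
R1 ← R1 + 12/13·R2.
R3 ← R3 + 291/13·R2.
R3 ← R3 / (-369/29).
R1 ← R1 − 9/29·R3.
R2 ← R2 − 22/87·R3.
Reading off the reduced rows gives p = 1, q = -1, r = 2.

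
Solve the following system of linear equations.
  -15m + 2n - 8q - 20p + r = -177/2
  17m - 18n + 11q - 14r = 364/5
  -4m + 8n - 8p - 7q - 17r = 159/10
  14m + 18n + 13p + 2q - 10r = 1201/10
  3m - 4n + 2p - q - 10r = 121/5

Row-reduce the augmented matrix:
R1 ← R1 / (-15).
R2 ← R2 − 17·R1.
R3 ← R3 + 4·R1.
R4 ← R4 − 14·R1.
R5 ← R5 − 3·R1.
R2 ← R2 / (-236/15).
R1 ← R1 + 2/15·R2.
R3 ← R3 − 112/15·R2.
R4 ← R4 − 298/15·R2.
R5 ← R5 + 18/5·R2.
R3 ← R3 / (-792/59).
R1 ← R1 − 90/59·R3.
R2 ← R2 − 85/59·R3.
R4 ← R4 + 2023/59·R3.
R5 ← R5 − 188/59·R3.
R4 ← R4 / (5593/792).
R1 ← R1 − 3/44·R4.
R2 ← R2 + 433/792·R4.
R3 ← R3 − 233/792·R4.
R5 ← R5 + 394/99·R4.
R5 ← R5 / (39014/5593).
R1 ← R1 + 16475/5593·R5.
R2 ← R2 − 5434/5593·R5.
R3 ← R3 − 1726/5593·R5.
R4 ← R4 − 27235/5593·R5.
Reading off the reduced rows gives m = 12/5, n = 2, p = 3/2, q = 3, r = -5/2.

m = 12/5, n = 2, p = 3/2, q = 3, r = -5/2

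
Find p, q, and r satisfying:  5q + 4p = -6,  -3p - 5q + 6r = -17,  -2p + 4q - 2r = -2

p = 1, q = -2, r = -4

Row-reduce the augmented matrix:
R1 ← R1 / (4).
R2 ← R2 + 3·R1.
R3 ← R3 + 2·R1.
R2 ← R2 / (-5/4).
R1 ← R1 − 5/4·R2.
R3 ← R3 − 13/2·R2.
R3 ← R3 / (146/5).
R1 ← R1 − 6·R3.
R2 ← R2 + 24/5·R3.
Reading off the reduced rows gives p = 1, q = -2, r = -4.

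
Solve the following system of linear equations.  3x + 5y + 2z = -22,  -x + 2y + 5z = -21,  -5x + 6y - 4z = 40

Row-reduce the augmented matrix:
R1 ← R1 / (3).
R2 ← R2 + 1·R1.
R3 ← R3 + 5·R1.
R2 ← R2 / (11/3).
R1 ← R1 − 5/3·R2.
R3 ← R3 − 43/3·R2.
R3 ← R3 / (-251/11).
R1 ← R1 + 21/11·R3.
R2 ← R2 − 17/11·R3.
Reading off the reduced rows gives x = -4, y = 0, z = -5.

x = -4, y = 0, z = -5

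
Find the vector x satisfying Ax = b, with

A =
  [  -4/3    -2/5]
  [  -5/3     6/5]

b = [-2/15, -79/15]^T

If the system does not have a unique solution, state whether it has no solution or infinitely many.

x_1 = 1, x_2 = -3

Row-reduce the augmented matrix:
R1 ← R1 / (-4/3).
R2 ← R2 + 5/3·R1.
R2 ← R2 / (17/10).
R1 ← R1 − 3/10·R2.
Reading off the reduced rows gives x_1 = 1, x_2 = -3.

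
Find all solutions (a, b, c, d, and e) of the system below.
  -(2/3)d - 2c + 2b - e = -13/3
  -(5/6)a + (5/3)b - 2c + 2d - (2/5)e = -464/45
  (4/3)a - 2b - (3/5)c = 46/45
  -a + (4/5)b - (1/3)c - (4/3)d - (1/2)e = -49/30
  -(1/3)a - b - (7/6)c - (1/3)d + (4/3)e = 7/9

a = 8/3, b = 2/3, c = 2, d = -2, e = 3

Row-reduce the augmented matrix:
Swap R1 and R2.
R1 ← R1 / (-5/6).
R3 ← R3 − 4/3·R1.
R4 ← R4 + 1·R1.
R5 ← R5 + 1/3·R1.
R2 ← R2 / (2).
R1 ← R1 + 2·R2.
R3 ← R3 − 2/3·R2.
R4 ← R4 + 6/5·R2.
R5 ← R5 + 5/3·R2.
R3 ← R3 / (-47/15).
R1 ← R1 − 2/5·R3.
R2 ← R2 + 1·R3.
R4 ← R4 − 13/15·R3.
R5 ← R5 + 61/30·R3.
R4 ← R4 / (-1348/423).
R1 ← R1 + 618/235·R4.
R2 ← R2 + 67/47·R4.
R3 ← R3 + 154/141·R4.
R5 ← R5 + 8269/2115·R4.
R5 ← R5 / (1742683/1011000).
R1 ← R1 − 3789/168500·R5.
R2 ← R2 + 5853/67400·R5.
R3 ← R3 − 11439/33700·R5.
R4 ← R4 − 14907/67400·R5.
Reading off the reduced rows gives a = 8/3, b = 2/3, c = 2, d = -2, e = 3.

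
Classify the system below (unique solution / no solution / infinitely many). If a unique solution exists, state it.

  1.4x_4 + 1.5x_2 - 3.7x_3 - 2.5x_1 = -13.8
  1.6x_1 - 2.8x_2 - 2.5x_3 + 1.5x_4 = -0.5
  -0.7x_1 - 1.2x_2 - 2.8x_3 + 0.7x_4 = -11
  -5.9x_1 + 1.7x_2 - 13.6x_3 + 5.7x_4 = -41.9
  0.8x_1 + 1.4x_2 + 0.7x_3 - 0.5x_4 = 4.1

Row-reduce the augmented matrix:
R1 ← R1 / (-5/2).
R2 ← R2 − 8/5·R1.
R3 ← R3 + 7/10·R1.
R4 ← R4 + 59/10·R1.
R5 ← R5 − 4/5·R1.
R2 ← R2 / (-46/25).
R1 ← R1 + 3/5·R2.
R3 ← R3 + 81/50·R2.
R4 ← R4 + 46/25·R2.
R5 ← R5 − 47/25·R2.
R3 ← R3 / (11601/4600).
R1 ← R1 − 1411/460·R3.
R2 ← R2 − 1217/460·R3.
R5 ← R5 + 12553/2300·R3.
Swap R4 and R5.
R4 ← R4 / (-17432/11601).
R1 ← R1 − 9859/11601·R4.
R2 ← R2 − 6818/11601·R4.
R3 ← R3 + 8287/11601·R4.
R5 reduces to 0 = 0, so the extra equation is consistent.
Reading off the reduced rows gives x_1 = 3, x_2 = 1, x_3 = 4, x_4 = 5.

x_1 = 3, x_2 = 1, x_3 = 4, x_4 = 5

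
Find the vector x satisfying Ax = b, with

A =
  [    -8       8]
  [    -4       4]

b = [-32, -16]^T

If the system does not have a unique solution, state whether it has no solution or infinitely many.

infinitely many solutions

Row-reduce:
R1 ← R1 / (-8).
R2 ← R2 + 4·R1.
Rank is 1 with 2 unknowns, leaving x_2 free.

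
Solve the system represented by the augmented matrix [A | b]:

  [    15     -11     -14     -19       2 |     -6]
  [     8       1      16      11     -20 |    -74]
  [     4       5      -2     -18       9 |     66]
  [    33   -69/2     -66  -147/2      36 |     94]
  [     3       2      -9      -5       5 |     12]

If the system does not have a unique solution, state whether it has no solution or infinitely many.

no solution

Row-reduce:
R1 ← R1 / (15).
R2 ← R2 − 8·R1.
R3 ← R3 − 4·R1.
R4 ← R4 − 33·R1.
R5 ← R5 − 3·R1.
R2 ← R2 / (103/15).
R1 ← R1 + 11/15·R2.
R3 ← R3 − 119/15·R2.
R4 ← R4 + 103/10·R2.
R5 ← R5 − 21/5·R2.
R3 ← R3 / (-2614/103).
R1 ← R1 − 162/103·R3.
R2 ← R2 − 352/103·R3.
R5 ← R5 + 2117/103·R3.
Swap R4 and R5.
R4 ← R4 / (42143/2614).
R1 ← R1 + 1731/1307·R4.
R2 ← R2 + 2551/1307·R4.
R3 ← R3 − 3847/2614·R4.
Row 5 reduces to 0 = 1, a contradiction. The system is inconsistent.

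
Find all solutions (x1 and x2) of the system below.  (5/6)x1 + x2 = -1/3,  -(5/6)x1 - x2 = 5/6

Row-reduce:
R1 ← R1 / (5/6).
R2 ← R2 + 5/6·R1.
Row 2 reduces to 0 = 1/2, a contradiction. The system is inconsistent.

no solution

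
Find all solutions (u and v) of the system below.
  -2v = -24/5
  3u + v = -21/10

u = -3/2, v = 12/5

Row-reduce the augmented matrix:
Swap R1 and R2.
R1 ← R1 / (3).
R2 ← R2 / (-2).
R1 ← R1 − 1/3·R2.
Reading off the reduced rows gives u = -3/2, v = 12/5.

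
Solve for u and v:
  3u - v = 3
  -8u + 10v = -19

u = 1/2, v = -3/2

From equation 1: v = -3 + 3·u.
Substitute into equation 2 and solve: u = 1/2.
Then v = -3/2.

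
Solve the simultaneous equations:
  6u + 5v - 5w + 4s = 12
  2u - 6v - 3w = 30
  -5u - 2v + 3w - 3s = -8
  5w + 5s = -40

u = 0, v = -2, w = -6, s = -2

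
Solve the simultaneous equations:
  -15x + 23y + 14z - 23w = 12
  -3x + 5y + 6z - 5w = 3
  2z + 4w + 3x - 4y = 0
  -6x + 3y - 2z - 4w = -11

no solution

Row-reduce:
R1 ← R1 / (-15).
R2 ← R2 + 3·R1.
R3 ← R3 − 3·R1.
R4 ← R4 + 6·R1.
R2 ← R2 / (2/5).
R1 ← R1 + 23/15·R2.
R3 ← R3 − 3/5·R2.
R4 ← R4 + 31/5·R2.
Swap R3 and R4.
R3 ← R3 / (42).
R1 ← R1 − 34/3·R3.
R2 ← R2 − 8·R3.
Row 4 reduces to 0 = 3/2, a contradiction. The system is inconsistent.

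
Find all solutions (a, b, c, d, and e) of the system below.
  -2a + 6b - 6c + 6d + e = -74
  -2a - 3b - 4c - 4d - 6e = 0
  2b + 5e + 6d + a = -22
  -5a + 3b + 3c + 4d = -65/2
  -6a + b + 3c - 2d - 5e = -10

no solution

Row-reduce:
R1 ← R1 / (-2).
R2 ← R2 + 2·R1.
R3 ← R3 − 1·R1.
R4 ← R4 + 5·R1.
R5 ← R5 + 6·R1.
R2 ← R2 / (-9).
R1 ← R1 + 3·R2.
R3 ← R3 − 5·R2.
R4 ← R4 + 12·R2.
R5 ← R5 + 17·R2.
R3 ← R3 / (-17/9).
R1 ← R1 − 7/3·R3.
R2 ← R2 + 2/9·R3.
R4 ← R4 − 46/3·R3.
R5 ← R5 − 155/9·R3.
R4 ← R4 / (515/17).
R1 ← R1 − 78/17·R4.
R2 ← R2 − 12/17·R4.
R3 ← R3 + 31/17·R4.
R5 ← R5 − 515/17·R4.
Row 5 reduces to 0 = 1/2, a contradiction. The system is inconsistent.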